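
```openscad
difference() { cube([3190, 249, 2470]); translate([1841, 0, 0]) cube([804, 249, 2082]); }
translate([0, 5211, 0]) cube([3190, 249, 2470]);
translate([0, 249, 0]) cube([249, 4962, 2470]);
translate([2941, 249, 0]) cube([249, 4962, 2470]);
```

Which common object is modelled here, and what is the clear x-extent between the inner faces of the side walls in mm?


A single room. The interior width is 2692 mm.

Four walls enclosing a rectangle with a door in the front wall — a room. Outside width 3190 minus two 249 mm walls gives 2692 mm.


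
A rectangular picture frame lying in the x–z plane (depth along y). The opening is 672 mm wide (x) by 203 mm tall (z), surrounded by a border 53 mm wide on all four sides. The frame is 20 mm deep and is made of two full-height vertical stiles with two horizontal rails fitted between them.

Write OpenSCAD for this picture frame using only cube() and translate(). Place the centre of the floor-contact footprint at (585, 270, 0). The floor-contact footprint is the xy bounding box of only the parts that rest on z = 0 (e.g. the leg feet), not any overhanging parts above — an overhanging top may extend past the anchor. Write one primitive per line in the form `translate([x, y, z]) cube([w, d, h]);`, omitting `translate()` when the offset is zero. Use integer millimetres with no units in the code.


translate([196, 260, 0]) cube([53, 20, 309]);
translate([921, 260, 0]) cube([53, 20, 309]);
translate([249, 260, 0]) cube([672, 20, 53]);
translate([249, 260, 256]) cube([672, 20, 53]);


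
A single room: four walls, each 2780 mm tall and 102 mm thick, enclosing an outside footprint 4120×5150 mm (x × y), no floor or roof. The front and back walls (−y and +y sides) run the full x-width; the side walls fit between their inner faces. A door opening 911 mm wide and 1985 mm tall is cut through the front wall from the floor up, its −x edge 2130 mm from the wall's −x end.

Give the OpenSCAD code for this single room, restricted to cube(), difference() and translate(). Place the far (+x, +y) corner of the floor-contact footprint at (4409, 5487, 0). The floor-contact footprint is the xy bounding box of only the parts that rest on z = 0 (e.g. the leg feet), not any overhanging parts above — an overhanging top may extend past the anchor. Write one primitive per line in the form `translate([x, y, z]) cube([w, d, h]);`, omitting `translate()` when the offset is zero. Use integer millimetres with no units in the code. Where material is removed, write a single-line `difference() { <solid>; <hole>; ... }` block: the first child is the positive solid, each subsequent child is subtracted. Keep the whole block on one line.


difference() { translate([289, 337, 0]) cube([4120, 102, 2780]); translate([2419, 337, 0]) cube([911, 102, 1985]); }
translate([289, 5385, 0]) cube([4120, 102, 2780]);
translate([289, 439, 0]) cube([102, 4946, 2780]);
translate([4307, 439, 0]) cube([102, 4946, 2780]);


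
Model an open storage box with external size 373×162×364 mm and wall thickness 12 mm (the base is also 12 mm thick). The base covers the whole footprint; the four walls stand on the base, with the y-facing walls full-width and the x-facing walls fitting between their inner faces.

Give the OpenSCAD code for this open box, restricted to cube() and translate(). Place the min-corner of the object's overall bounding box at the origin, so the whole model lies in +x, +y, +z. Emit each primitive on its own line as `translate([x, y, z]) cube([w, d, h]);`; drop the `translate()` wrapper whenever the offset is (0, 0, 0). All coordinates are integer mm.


cube([373, 162, 12]);
translate([0, 0, 12]) cube([373, 12, 352]);
translate([0, 150, 12]) cube([373, 12, 352]);
translate([0, 12, 12]) cube([12, 138, 352]);
translate([361, 12, 12]) cube([12, 138, 352]);


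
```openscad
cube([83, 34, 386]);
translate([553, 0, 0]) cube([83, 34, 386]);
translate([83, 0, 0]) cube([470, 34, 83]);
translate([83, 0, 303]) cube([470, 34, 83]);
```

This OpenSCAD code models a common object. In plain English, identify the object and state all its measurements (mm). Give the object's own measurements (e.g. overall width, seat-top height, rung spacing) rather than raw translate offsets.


A rectangular picture frame lying in the x–z plane (depth along y). The opening is 470 mm wide (x) by 220 mm tall (z), surrounded by a border 83 mm wide on all four sides. The frame is 34 mm deep and is made of two full-height vertical stiles with two horizontal rails fitted between them.


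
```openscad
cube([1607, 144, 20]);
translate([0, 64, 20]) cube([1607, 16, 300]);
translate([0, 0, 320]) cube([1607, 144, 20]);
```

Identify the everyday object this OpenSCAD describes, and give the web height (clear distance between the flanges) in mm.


An I-beam. The web height is 300 mm.

Two wide flanges with a thin centred web — an I-beam. Overall 340 mm minus two 20 mm flanges gives a web of 340 − 2·20 = 300 mm.


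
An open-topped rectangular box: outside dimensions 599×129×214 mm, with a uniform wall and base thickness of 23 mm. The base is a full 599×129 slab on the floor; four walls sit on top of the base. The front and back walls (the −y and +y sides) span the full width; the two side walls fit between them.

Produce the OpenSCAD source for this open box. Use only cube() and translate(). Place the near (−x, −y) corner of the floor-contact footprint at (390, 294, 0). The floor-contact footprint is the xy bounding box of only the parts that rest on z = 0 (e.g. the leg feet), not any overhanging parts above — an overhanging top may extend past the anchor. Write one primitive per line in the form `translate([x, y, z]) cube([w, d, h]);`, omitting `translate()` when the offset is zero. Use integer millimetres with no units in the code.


translate([390, 294, 0]) cube([599, 129, 23]);
translate([390, 294, 23]) cube([599, 23, 191]);
translate([390, 400, 23]) cube([599, 23, 191]);
translate([390, 317, 23]) cube([23, 83, 191]);
translate([966, 317, 23]) cube([23, 83, 191]);


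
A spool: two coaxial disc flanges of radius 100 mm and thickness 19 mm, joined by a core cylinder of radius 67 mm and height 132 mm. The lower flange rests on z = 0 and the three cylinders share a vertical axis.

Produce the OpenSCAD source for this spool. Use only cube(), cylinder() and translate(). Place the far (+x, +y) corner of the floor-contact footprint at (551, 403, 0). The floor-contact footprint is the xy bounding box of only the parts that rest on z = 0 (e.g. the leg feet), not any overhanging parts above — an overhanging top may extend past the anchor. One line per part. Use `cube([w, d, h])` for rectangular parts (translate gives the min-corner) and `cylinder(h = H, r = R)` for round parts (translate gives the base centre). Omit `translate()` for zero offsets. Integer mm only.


translate([451, 303, 0]) cylinder(h = 19, r = 100);
translate([451, 303, 19]) cylinder(h = 132, r = 67);
translate([451, 303, 151]) cylinder(h = 19, r = 100);


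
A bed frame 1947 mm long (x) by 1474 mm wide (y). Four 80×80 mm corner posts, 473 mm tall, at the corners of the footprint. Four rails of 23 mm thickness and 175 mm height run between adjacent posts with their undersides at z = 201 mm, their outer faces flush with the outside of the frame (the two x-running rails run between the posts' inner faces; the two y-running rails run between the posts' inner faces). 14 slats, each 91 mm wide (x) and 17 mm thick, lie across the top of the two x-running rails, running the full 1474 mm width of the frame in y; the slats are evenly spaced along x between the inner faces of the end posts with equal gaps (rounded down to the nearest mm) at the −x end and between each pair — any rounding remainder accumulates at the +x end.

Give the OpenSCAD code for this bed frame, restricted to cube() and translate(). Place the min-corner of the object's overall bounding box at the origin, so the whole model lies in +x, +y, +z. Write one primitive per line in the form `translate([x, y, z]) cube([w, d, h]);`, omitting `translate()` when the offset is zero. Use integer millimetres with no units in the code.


cube([80, 80, 473]);
translate([0, 1394, 0]) cube([80, 80, 473]);
translate([1867, 0, 0]) cube([80, 80, 473]);
translate([1867, 1394, 0]) cube([80, 80, 473]);
translate([80, 0, 201]) cube([1787, 23, 175]);
translate([80, 1451, 201]) cube([1787, 23, 175]);
translate([0, 80, 201]) cube([23, 1314, 175]);
translate([1924, 80, 201]) cube([23, 1314, 175]);
translate([114, 0, 376]) cube([91, 1474, 17]);
translate([239, 0, 376]) cube([91, 1474, 17]);
translate([364, 0, 376]) cube([91, 1474, 17]);
translate([489, 0, 376]) cube([91, 1474, 17]);
translate([614, 0, 376]) cube([91, 1474, 17]);
translate([739, 0, 376]) cube([91, 1474, 17]);
translate([864, 0, 376]) cube([91, 1474, 17]);
translate([989, 0, 376]) cube([91, 1474, 17]);
translate([1114, 0, 376]) cube([91, 1474, 17]);
translate([1239, 0, 376]) cube([91, 1474, 17]);
translate([1364, 0, 376]) cube([91, 1474, 17]);
translate([1489, 0, 376]) cube([91, 1474, 17]);
translate([1614, 0, 376]) cube([91, 1474, 17]);
translate([1739, 0, 376]) cube([91, 1474, 17]);


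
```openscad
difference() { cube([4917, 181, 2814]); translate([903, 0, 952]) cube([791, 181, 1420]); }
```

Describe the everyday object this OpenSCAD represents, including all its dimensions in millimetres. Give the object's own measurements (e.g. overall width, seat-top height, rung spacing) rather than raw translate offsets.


A wall 4917 mm long (x), 181 mm thick (y), 2814 mm tall, with a rectangular window opening cut through it. The opening is 791 mm wide and 1420 mm tall; its sill is at z = 952 mm and its near (−x) edge is 903 mm from the wall's −x end. The opening passes through the full wall thickness.


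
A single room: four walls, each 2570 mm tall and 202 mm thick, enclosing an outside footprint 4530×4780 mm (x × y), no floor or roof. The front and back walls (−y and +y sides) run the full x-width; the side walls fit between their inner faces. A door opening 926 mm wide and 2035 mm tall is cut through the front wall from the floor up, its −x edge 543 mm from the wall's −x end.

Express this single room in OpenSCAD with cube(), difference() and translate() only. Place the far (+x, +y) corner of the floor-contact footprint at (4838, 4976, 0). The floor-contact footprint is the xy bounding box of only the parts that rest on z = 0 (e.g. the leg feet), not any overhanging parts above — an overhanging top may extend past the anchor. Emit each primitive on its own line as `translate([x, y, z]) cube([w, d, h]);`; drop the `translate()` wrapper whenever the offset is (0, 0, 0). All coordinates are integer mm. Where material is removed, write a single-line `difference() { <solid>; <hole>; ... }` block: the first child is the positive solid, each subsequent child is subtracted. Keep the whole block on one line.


difference() { translate([308, 196, 0]) cube([4530, 202, 2570]); translate([851, 196, 0]) cube([926, 202, 2035]); }
translate([308, 4774, 0]) cube([4530, 202, 2570]);
translate([308, 398, 0]) cube([202, 4376, 2570]);
translate([4636, 398, 0]) cube([202, 4376, 2570]);


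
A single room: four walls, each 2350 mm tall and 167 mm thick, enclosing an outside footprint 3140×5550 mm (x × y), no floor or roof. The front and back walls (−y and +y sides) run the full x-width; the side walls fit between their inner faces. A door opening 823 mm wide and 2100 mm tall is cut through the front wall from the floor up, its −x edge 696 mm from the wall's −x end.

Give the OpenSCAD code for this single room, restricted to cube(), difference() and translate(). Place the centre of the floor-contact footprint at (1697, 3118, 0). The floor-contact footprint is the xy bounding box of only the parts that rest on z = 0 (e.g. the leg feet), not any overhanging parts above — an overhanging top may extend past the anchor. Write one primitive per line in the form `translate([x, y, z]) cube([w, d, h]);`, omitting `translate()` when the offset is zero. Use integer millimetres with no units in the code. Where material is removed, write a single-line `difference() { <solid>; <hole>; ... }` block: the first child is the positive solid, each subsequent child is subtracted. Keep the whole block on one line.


difference() { translate([127, 343, 0]) cube([3140, 167, 2350]); translate([823, 343, 0]) cube([823, 167, 2100]); }
translate([127, 5726, 0]) cube([3140, 167, 2350]);
translate([127, 510, 0]) cube([167, 5216, 2350]);
translate([3100, 510, 0]) cube([167, 5216, 2350]);


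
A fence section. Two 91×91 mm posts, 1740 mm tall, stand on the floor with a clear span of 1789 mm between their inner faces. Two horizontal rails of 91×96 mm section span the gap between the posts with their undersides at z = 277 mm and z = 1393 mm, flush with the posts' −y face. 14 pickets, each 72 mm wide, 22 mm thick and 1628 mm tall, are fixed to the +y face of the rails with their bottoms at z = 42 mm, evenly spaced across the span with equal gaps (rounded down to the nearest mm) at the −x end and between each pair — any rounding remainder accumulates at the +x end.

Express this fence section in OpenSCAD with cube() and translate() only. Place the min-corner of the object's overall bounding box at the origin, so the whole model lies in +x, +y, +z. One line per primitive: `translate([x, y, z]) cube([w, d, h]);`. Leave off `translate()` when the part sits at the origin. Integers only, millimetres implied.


cube([91, 91, 1740]);
translate([1880, 0, 0]) cube([91, 91, 1740]);
translate([91, 0, 277]) cube([1789, 91, 96]);
translate([91, 0, 1393]) cube([1789, 91, 96]);
translate([143, 91, 42]) cube([72, 22, 1628]);
translate([267, 91, 42]) cube([72, 22, 1628]);
translate([391, 91, 42]) cube([72, 22, 1628]);
translate([515, 91, 42]) cube([72, 22, 1628]);
translate([639, 91, 42]) cube([72, 22, 1628]);
translate([763, 91, 42]) cube([72, 22, 1628]);
translate([887, 91, 42]) cube([72, 22, 1628]);
translate([1011, 91, 42]) cube([72, 22, 1628]);
translate([1135, 91, 42]) cube([72, 22, 1628]);
translate([1259, 91, 42]) cube([72, 22, 1628]);
translate([1383, 91, 42]) cube([72, 22, 1628]);
translate([1507, 91, 42]) cube([72, 22, 1628]);
translate([1631, 91, 42]) cube([72, 22, 1628]);
translate([1755, 91, 42]) cube([72, 22, 1628]);


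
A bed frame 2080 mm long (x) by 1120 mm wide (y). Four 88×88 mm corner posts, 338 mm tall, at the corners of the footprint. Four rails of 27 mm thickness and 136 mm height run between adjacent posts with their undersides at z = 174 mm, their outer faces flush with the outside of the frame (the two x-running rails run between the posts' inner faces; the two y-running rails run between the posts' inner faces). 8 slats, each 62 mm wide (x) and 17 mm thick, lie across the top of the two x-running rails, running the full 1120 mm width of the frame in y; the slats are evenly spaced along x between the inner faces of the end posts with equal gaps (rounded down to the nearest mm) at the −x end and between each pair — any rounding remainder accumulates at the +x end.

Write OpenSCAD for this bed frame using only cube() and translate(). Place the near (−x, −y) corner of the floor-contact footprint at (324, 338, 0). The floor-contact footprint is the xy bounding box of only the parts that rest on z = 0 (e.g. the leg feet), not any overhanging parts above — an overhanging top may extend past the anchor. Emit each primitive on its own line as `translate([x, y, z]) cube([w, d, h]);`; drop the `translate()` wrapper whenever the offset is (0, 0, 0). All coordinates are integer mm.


// slat z = rail_z + rail_h = 174 + 136 = 310
// slat gap = ⌊(1904 − 8·62) / 9⌋ = 156
translate([324, 338, 0]) cube([88, 88, 338]);
translate([324, 1370, 0]) cube([88, 88, 338]);
translate([2316, 338, 0]) cube([88, 88, 338]);
translate([2316, 1370, 0]) cube([88, 88, 338]);
translate([412, 338, 174]) cube([1904, 27, 136]);
translate([412, 1431, 174]) cube([1904, 27, 136]);
translate([324, 426, 174]) cube([27, 944, 136]);
translate([2377, 426, 174]) cube([27, 944, 136]);
translate([568, 338, 310]) cube([62, 1120, 17]);
translate([786, 338, 310]) cube([62, 1120, 17]);
translate([1004, 338, 310]) cube([62, 1120, 17]);
translate([1222, 338, 310]) cube([62, 1120, 17]);
translate([1440, 338, 310]) cube([62, 1120, 17]);
translate([1658, 338, 310]) cube([62, 1120, 17]);
translate([1876, 338, 310]) cube([62, 1120, 17]);
translate([2094, 338, 310]) cube([62, 1120, 17]);


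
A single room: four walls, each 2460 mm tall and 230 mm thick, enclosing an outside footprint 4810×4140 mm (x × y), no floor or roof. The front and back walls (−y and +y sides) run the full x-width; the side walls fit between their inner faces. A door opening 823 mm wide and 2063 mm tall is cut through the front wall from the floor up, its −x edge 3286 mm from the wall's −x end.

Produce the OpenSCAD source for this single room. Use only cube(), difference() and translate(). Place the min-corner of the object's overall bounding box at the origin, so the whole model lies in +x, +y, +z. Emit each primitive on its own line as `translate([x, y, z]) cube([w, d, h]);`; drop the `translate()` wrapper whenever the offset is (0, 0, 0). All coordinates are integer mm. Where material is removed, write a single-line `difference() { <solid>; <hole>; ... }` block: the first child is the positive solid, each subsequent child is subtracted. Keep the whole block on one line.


difference() { cube([4810, 230, 2460]); translate([3286, 0, 0]) cube([823, 230, 2063]); }
translate([0, 3910, 0]) cube([4810, 230, 2460]);
translate([0, 230, 0]) cube([230, 3680, 2460]);
translate([4580, 230, 0]) cube([230, 3680, 2460]);


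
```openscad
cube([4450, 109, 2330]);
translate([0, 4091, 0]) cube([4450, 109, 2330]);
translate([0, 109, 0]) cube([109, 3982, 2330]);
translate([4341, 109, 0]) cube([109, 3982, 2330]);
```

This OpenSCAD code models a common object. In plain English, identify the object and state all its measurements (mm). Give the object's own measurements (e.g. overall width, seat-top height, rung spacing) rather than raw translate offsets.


The wall frame of a small rectangular building: four walls, each 2330 mm tall and 109 mm thick, enclosing a footprint 4450 mm (x) by 4200 mm (y) outside-to-outside, with no floor or roof. The front and back walls (the −y and +y sides) span the full width; the two side walls fit between them.


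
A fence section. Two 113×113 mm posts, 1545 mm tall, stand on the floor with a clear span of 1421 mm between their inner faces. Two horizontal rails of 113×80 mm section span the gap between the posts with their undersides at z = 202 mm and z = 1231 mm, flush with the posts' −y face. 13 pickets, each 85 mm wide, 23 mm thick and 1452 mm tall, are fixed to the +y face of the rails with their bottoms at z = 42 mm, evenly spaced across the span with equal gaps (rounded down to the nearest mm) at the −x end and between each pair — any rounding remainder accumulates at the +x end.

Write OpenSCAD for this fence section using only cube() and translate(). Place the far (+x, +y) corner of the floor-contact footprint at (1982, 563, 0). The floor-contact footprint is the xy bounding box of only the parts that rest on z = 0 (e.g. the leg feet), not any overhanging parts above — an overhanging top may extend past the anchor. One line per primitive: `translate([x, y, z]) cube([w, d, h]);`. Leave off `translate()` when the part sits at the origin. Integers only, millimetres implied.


translate([335, 450, 0]) cube([113, 113, 1545]);
translate([1869, 450, 0]) cube([113, 113, 1545]);
translate([448, 450, 202]) cube([1421, 113, 80]);
translate([448, 450, 1231]) cube([1421, 113, 80]);
translate([470, 563, 42]) cube([85, 23, 1452]);
translate([577, 563, 42]) cube([85, 23, 1452]);
translate([684, 563, 42]) cube([85, 23, 1452]);
translate([791, 563, 42]) cube([85, 23, 1452]);
translate([898, 563, 42]) cube([85, 23, 1452]);
translate([1005, 563, 42]) cube([85, 23, 1452]);
translate([1112, 563, 42]) cube([85, 23, 1452]);
translate([1219, 563, 42]) cube([85, 23, 1452]);
translate([1326, 563, 42]) cube([85, 23, 1452]);
translate([1433, 563, 42]) cube([85, 23, 1452]);
translate([1540, 563, 42]) cube([85, 23, 1452]);
translate([1647, 563, 42]) cube([85, 23, 1452]);
translate([1754, 563, 42]) cube([85, 23, 1452]);


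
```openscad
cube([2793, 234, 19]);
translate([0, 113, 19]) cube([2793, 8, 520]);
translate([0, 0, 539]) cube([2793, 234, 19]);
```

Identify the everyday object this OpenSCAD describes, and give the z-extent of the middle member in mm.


An I-beam. The web height is 520 mm.

Two wide flanges with a thin centred web — an I-beam. Overall 558 mm minus two 19 mm flanges gives a web of 558 − 2·19 = 520 mm.


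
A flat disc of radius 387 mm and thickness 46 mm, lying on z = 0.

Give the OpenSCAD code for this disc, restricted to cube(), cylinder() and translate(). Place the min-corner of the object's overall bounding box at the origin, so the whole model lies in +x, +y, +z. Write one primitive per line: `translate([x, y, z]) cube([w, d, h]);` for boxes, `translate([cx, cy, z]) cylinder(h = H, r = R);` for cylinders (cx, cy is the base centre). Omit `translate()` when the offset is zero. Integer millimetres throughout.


translate([387, 387, 0]) cylinder(h = 46, r = 387);


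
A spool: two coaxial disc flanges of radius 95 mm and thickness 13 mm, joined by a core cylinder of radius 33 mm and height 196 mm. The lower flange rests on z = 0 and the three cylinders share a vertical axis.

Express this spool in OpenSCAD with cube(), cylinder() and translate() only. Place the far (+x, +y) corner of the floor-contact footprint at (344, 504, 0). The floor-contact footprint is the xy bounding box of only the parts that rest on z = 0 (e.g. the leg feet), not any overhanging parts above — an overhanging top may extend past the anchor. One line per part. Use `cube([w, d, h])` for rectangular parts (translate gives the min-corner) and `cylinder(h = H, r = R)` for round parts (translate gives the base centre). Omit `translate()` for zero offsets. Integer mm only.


translate([249, 409, 0]) cylinder(h = 13, r = 95);
translate([249, 409, 13]) cylinder(h = 196, r = 33);
translate([249, 409, 209]) cylinder(h = 13, r = 95);


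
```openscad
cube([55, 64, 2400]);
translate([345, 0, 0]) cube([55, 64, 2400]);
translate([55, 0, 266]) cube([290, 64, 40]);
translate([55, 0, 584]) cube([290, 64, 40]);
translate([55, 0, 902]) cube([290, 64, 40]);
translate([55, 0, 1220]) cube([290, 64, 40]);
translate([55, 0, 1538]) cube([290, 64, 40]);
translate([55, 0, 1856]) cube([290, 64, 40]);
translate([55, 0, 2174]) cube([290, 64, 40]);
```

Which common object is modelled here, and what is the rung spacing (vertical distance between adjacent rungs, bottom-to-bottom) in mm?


A ladder. The rung spacing is 318 mm.

Two tall 55×64 posts with 7 short bars between them — a ladder. Adjacent rungs sit at z = 266 and z = 584, so the spacing is 584 − 266 = 318 mm.


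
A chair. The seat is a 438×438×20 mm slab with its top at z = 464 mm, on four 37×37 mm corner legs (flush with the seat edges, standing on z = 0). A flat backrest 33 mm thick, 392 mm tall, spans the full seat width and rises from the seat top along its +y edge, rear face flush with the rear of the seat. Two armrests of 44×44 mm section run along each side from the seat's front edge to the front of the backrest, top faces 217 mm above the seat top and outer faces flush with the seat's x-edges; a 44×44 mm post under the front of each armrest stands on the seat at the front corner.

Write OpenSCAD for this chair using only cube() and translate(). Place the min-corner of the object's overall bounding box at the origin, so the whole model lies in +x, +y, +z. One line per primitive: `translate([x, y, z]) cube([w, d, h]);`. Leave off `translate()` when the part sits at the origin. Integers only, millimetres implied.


translate([0, 0, 444]) cube([438, 438, 20]);
cube([37, 37, 444]);
translate([401, 0, 0]) cube([37, 37, 444]);
translate([0, 401, 0]) cube([37, 37, 444]);
translate([401, 401, 0]) cube([37, 37, 444]);
translate([0, 405, 464]) cube([438, 33, 392]);
translate([0, 0, 637]) cube([44, 405, 44]);
translate([394, 0, 637]) cube([44, 405, 44]);
translate([0, 0, 464]) cube([44, 44, 173]);
translate([394, 0, 464]) cube([44, 44, 173]);


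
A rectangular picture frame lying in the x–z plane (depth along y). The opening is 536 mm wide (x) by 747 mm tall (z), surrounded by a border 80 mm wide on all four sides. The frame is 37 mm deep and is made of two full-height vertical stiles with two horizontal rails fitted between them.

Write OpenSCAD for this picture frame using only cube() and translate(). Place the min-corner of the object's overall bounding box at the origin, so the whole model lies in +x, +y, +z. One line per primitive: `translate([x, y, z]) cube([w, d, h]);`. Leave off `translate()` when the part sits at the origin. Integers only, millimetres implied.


cube([80, 37, 907]);
translate([616, 0, 0]) cube([80, 37, 907]);
translate([80, 0, 0]) cube([536, 37, 80]);
translate([80, 0, 827]) cube([536, 37, 80]);


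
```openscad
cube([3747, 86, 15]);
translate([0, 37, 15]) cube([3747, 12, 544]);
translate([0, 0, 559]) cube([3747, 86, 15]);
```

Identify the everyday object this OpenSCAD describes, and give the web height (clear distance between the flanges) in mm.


An I-beam. The web height is 544 mm.

Two wide flanges with a thin centred web — an I-beam. Overall 574 mm minus two 15 mm flanges gives a web of 574 − 2·15 = 544 mm.


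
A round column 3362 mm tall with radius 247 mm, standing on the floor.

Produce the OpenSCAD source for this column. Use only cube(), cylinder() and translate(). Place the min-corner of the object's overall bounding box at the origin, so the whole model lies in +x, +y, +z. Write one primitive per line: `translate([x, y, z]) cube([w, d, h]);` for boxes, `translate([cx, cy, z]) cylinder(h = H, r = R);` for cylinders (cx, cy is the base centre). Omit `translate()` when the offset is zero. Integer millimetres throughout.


translate([247, 247, 0]) cylinder(h = 3362, r = 247);


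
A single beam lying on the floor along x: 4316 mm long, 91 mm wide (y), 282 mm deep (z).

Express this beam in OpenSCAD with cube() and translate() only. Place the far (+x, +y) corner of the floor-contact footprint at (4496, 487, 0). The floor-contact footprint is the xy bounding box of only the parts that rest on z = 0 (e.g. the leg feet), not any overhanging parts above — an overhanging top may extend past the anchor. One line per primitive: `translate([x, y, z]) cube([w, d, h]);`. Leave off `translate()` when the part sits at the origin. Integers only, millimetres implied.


translate([180, 396, 0]) cube([4316, 91, 282]);


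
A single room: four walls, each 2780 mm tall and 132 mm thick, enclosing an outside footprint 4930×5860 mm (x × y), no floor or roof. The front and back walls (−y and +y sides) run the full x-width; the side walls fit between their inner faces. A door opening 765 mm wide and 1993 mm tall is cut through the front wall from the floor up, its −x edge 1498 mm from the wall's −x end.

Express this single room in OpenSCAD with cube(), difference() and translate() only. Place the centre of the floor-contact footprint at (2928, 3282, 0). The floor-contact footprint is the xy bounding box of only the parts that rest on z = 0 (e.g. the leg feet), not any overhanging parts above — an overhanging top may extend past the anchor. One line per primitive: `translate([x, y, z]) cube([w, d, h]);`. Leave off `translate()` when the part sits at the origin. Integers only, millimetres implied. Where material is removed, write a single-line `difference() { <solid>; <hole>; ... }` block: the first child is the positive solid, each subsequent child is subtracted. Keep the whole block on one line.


difference() { translate([463, 352, 0]) cube([4930, 132, 2780]); translate([1961, 352, 0]) cube([765, 132, 1993]); }
translate([463, 6080, 0]) cube([4930, 132, 2780]);
translate([463, 484, 0]) cube([132, 5596, 2780]);
translate([5261, 484, 0]) cube([132, 5596, 2780]);


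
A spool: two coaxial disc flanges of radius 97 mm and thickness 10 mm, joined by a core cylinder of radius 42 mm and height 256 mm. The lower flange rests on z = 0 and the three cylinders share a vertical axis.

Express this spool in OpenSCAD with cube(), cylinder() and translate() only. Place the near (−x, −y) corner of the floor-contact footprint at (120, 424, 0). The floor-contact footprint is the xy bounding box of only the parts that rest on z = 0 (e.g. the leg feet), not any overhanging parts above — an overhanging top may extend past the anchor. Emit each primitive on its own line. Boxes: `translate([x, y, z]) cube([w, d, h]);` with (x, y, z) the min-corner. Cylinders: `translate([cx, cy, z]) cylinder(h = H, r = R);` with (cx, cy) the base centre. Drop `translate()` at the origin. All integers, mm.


translate([217, 521, 0]) cylinder(h = 10, r = 97);
translate([217, 521, 10]) cylinder(h = 256, r = 42);
translate([217, 521, 266]) cylinder(h = 10, r = 97);


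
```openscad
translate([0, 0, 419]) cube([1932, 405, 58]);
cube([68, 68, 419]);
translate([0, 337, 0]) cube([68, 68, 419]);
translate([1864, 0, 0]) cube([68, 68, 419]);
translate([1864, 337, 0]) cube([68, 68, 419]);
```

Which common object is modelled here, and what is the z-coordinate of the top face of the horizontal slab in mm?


A bench. The seat-top height is 477 mm.

A long slab on four corner posts — a bench. The slab sits at z = 419 with thickness 58, so the top is 419 + 58 = 477 mm.


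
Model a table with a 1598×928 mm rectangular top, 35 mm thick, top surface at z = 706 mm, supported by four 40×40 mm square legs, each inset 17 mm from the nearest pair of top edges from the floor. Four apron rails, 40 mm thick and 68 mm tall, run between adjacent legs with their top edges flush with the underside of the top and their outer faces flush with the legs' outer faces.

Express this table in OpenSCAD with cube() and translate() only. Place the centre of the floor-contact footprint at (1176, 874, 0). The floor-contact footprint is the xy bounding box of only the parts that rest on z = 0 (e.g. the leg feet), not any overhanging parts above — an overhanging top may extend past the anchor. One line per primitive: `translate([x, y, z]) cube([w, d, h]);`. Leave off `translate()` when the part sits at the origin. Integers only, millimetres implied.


translate([377, 410, 671]) cube([1598, 928, 35]);
translate([394, 427, 0]) cube([40, 40, 671]);
translate([1918, 427, 0]) cube([40, 40, 671]);
translate([394, 1281, 0]) cube([40, 40, 671]);
translate([1918, 1281, 0]) cube([40, 40, 671]);
translate([434, 427, 603]) cube([1484, 40, 68]);
translate([434, 1281, 603]) cube([1484, 40, 68]);
translate([394, 467, 603]) cube([40, 814, 68]);
translate([1918, 467, 603]) cube([40, 814, 68]);


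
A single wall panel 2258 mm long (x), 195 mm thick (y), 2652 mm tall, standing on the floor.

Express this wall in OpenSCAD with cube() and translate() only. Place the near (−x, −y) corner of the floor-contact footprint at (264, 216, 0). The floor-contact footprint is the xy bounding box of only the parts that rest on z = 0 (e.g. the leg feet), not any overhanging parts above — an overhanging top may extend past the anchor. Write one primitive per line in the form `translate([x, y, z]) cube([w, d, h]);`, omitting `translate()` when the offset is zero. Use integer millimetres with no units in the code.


translate([264, 216, 0]) cube([2258, 195, 2652]);


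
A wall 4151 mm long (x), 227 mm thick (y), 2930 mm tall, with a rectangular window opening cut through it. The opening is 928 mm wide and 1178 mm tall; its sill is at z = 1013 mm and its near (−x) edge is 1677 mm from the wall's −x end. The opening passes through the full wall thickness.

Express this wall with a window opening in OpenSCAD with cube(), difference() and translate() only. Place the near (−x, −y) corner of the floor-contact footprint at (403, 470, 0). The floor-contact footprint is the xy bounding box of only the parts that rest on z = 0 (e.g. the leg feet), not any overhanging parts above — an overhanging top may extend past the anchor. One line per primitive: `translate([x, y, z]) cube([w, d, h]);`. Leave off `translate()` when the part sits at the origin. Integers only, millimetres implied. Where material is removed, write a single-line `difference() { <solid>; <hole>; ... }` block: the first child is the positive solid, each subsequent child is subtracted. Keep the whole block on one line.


difference() { translate([403, 470, 0]) cube([4151, 227, 2930]); translate([2080, 470, 1013]) cube([928, 227, 1178]); }


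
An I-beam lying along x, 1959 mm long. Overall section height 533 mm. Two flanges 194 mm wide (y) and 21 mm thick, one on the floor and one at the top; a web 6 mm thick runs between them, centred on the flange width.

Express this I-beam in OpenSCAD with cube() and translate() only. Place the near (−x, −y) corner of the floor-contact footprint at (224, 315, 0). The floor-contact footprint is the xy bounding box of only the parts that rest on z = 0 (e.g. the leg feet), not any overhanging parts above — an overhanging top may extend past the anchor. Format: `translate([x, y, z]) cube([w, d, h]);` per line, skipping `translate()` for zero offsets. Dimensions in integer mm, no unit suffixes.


translate([224, 315, 0]) cube([1959, 194, 21]);
translate([224, 409, 21]) cube([1959, 6, 491]);
translate([224, 315, 512]) cube([1959, 194, 21]);


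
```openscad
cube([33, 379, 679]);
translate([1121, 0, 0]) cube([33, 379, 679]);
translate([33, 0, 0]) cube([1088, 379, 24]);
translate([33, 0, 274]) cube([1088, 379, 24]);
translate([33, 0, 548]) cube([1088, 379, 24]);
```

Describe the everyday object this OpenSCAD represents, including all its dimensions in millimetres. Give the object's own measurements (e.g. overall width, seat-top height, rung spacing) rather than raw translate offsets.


An open bookshelf. Two side panels, each 33 mm thick, 379 mm deep and 679 mm tall, stand 1154 mm apart (outside-to-outside). Between them sit 3 shelves, each 24 mm thick and 379 mm deep, spanning the full gap between the sides. The bottom shelf rests on the floor (its underside at z = 0) and the clear gap between one shelf's top and the next shelf's underside is 250 mm.


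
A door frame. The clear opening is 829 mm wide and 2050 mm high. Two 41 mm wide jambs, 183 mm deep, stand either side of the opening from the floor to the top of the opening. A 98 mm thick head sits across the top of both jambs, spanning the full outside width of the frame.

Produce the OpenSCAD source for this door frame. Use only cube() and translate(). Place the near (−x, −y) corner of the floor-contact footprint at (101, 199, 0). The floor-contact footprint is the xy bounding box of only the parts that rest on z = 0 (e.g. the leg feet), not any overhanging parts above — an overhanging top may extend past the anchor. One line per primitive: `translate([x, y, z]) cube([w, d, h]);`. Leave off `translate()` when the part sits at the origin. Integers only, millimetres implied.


translate([101, 199, 0]) cube([41, 183, 2050]);
translate([971, 199, 0]) cube([41, 183, 2050]);
translate([101, 199, 2050]) cube([911, 183, 98]);


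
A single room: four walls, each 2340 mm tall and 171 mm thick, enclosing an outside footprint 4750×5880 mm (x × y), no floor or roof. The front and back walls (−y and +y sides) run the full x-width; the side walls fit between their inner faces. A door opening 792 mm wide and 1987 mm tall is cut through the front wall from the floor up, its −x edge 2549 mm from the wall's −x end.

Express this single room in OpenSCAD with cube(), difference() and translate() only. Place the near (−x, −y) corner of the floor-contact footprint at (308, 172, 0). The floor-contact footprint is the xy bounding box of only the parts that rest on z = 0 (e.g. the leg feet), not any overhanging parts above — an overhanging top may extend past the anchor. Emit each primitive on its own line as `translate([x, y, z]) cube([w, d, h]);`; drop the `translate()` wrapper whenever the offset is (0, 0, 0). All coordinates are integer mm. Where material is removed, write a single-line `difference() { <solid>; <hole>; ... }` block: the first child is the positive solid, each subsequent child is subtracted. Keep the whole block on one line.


difference() { translate([308, 172, 0]) cube([4750, 171, 2340]); translate([2857, 172, 0]) cube([792, 171, 1987]); }
translate([308, 5881, 0]) cube([4750, 171, 2340]);
translate([308, 343, 0]) cube([171, 5538, 2340]);
translate([4887, 343, 0]) cube([171, 5538, 2340]);


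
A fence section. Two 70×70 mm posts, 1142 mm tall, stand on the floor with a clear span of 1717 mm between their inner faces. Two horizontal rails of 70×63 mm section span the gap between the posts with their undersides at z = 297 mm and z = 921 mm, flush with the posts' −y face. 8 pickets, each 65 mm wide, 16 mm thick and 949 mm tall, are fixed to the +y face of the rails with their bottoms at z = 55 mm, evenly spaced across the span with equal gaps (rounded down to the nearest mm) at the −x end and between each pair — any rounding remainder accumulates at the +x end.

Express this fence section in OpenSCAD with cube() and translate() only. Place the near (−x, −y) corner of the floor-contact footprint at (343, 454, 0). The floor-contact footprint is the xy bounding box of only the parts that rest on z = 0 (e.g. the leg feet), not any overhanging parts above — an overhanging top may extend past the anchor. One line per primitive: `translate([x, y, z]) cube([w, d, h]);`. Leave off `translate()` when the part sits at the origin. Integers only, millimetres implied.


translate([343, 454, 0]) cube([70, 70, 1142]);
translate([2130, 454, 0]) cube([70, 70, 1142]);
translate([413, 454, 297]) cube([1717, 70, 63]);
translate([413, 454, 921]) cube([1717, 70, 63]);
translate([546, 524, 55]) cube([65, 16, 949]);
translate([744, 524, 55]) cube([65, 16, 949]);
translate([942, 524, 55]) cube([65, 16, 949]);
translate([1140, 524, 55]) cube([65, 16, 949]);
translate([1338, 524, 55]) cube([65, 16, 949]);
translate([1536, 524, 55]) cube([65, 16, 949]);
translate([1734, 524, 55]) cube([65, 16, 949]);
translate([1932, 524, 55]) cube([65, 16, 949]);


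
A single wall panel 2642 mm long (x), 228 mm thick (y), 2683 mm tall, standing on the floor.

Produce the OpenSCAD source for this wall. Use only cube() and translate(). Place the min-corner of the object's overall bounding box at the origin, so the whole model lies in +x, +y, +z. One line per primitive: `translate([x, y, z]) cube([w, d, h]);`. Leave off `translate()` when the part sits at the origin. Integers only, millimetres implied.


cube([2642, 228, 2683]);


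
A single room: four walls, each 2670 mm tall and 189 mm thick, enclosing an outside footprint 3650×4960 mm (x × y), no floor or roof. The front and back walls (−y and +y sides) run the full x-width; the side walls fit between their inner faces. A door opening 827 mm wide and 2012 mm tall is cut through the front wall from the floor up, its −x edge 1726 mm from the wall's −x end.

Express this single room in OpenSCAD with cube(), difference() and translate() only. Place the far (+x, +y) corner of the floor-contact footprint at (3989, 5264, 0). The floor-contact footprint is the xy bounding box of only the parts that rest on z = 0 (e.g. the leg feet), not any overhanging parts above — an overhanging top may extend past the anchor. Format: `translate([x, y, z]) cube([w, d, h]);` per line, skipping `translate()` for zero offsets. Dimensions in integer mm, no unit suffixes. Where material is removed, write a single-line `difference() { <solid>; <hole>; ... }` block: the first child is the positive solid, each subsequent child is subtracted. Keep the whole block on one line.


difference() { translate([339, 304, 0]) cube([3650, 189, 2670]); translate([2065, 304, 0]) cube([827, 189, 2012]); }
translate([339, 5075, 0]) cube([3650, 189, 2670]);
translate([339, 493, 0]) cube([189, 4582, 2670]);
translate([3800, 493, 0]) cube([189, 4582, 2670]);
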